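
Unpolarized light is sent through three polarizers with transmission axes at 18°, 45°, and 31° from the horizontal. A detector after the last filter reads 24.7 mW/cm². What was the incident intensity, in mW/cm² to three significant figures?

I₀ ≈ 66.1 mW/cm²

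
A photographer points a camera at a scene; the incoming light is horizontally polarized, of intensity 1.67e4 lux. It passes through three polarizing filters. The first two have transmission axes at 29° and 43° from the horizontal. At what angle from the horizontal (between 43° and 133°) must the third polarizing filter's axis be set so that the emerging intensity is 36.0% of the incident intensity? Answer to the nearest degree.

θ ≈ 88°

I₁ = I₀ cos²(29° − 0°) = I₀ cos²(29°) = 0.765 I₀.
I₂ = I₁ cos²(43° − 29°) = 0.765 I₀ · cos²(14°) = 0.7202 I₀.
Need I₃/I₀ = 0.36, so cos²(θ − 43°) = 0.36 / 0.7202 = 0.4999.
θ − 43° = arccos(√0.4999) = 45.0°, giving θ ≈ 43 + 45.0 = 88.0°.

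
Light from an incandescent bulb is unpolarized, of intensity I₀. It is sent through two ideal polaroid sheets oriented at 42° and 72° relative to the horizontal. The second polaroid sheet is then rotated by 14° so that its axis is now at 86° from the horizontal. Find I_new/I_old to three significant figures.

I_new/I_old ≈ 0.690

Before rotation:
Unpolarized light through the first polarizer → I₁ = ½ I₀, now polarized at 42°.
I₂ = I₁ cos²(72° − 42°) = 0.5 I₀ · cos²(30°) = 0.375 I₀.
After rotation:
Unpolarized light through the first polarizer → I₁ = ½ I₀, now polarized at 42°.
I₂ = I₁ cos²(86° − 42°) = 0.5 I₀ · cos²(44°) = 0.2587 I₀.
Ratio = 0.2587 / 0.375 = 0.6899.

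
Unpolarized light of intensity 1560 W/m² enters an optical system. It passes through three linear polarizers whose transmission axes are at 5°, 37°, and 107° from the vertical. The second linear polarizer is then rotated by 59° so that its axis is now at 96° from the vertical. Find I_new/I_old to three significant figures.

I_new/I_old ≈ 0.00349

Before rotation:
Unpolarized light through the first polarizer → I₁ = ½ I₀, now polarized at 5°.
I₂ = I₁ cos²(37° − 5°) = 0.5 I₀ · cos²(32°) = 0.3596 I₀.
I₃ = I₂ cos²(107° − 37°) = 0.3596 I₀ · cos²(70°) = 0.04206 I₀.
After rotation:
Unpolarized light through the first polarizer → I₁ = ½ I₀, now polarized at 5°.
Angle between axes 1 and 2: 89°. I₂ = 0.5 I₀ · cos²(89°) = 0.0001523 I₀.
I₃ = I₂ cos²(107° − 96°) = 0.0001523 I₀ · cos²(11°) = 0.0001467 I₀.
Ratio = 0.0001467 / 0.04206 = 0.003489.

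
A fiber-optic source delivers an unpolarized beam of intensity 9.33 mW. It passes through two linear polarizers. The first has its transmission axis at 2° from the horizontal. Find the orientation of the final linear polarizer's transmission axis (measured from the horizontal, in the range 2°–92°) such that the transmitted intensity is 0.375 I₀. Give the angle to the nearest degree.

θ ≈ 32°

Unpolarized light through the first polarizer → I₁ = ½ I₀, now polarized at 2°.
Need I₂/I₀ = 0.375, so cos²(θ − 2°) = 0.375 / 0.5 = 0.75.
θ − 2° = arccos(√0.75) = 30.0°, giving θ ≈ 2 + 30.0 = 32.0°.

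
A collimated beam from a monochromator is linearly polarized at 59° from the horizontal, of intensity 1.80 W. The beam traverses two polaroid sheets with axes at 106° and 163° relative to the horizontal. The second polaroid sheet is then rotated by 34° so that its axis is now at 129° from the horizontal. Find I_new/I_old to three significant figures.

I_new/I_old ≈ 2.86

Before rotation:
By Malus's law, I₁ = I₀ cos²(106° − 59°) = I₀ cos²(47°) = 0.4651 I₀.
I₂ = I₁ cos²(163° − 106°) = 0.4651 I₀ · cos²(57°) = 0.138 I₀.
After rotation:
I₁ = I₀ cos²(106° − 59°) = I₀ cos²(47°) = 0.4651 I₀.
I₂ = I₁ cos²(129° − 106°) = 0.4651 I₀ · cos²(23°) = 0.3941 I₀.
Ratio = 0.3941 / 0.138 = 2.857.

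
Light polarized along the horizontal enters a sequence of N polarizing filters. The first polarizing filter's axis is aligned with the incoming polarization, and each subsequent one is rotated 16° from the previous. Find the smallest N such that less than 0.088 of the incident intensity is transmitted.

N = 32

First polarizer is aligned with the polarization: full transmission.
Each further stage multiplies by cos²(16°) = 0.924.
After N polarizers: T = 0.924^(N−1). Require T < 0.088 ⇒ N−1 > ln(0.088)/ln(0.924) = 30.76, so N−1 ≥ 31 and N = 32.
Check: N=32 gives T = 0.08633 < 0.088; N=31 gives T = 0.09343.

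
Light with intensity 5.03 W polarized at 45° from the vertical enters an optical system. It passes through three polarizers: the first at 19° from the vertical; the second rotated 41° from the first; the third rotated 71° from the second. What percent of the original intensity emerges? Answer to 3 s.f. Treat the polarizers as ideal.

By Malus's law, I₁ = 5.03 W · cos²(26°) = 4.063 W.
I₂ = I₁ · cos²(41°) = 4.063 · 0.5696 = 2.314 W.
I₃ = I₂ · cos²(71°) = 2.314 · 0.106 = 0.2453 W.
That is 4.877% of the incident intensity.

≈ 4.88%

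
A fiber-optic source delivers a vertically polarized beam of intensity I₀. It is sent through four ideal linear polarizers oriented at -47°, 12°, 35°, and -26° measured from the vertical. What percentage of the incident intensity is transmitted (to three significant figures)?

≈ 2.46%

I₁ = I₀ cos²(-47° − 0°) = I₀ cos²(47°) = 0.4651 I₀.
I₂ = I₁ cos²(12° + 47°) = 0.4651 I₀ · cos²(59°) = 0.1234 I₀.
I₃ = I₂ cos²(35° − 12°) = 0.1234 I₀ · cos²(23°) = 0.1045 I₀.
I₄ = I₃ cos²(-26° − 35°) = 0.1045 I₀ · cos²(61°) = 0.02457 I₀.
That is 2.457% of the incident intensity.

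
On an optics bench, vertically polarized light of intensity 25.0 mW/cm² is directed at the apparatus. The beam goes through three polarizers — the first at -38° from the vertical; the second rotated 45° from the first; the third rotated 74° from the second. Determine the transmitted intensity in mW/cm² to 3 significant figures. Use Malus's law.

By Malus's law, I₁ = 25.0 mW/cm² · cos²(38°) = 15.52 mW/cm².
I₂ = I₁ · cos²(45°) = 15.52 · 0.5 = 7.762 mW/cm².
I₃ = I₂ · cos²(74°) = 7.762 · 0.07598 = 0.5897 mW/cm².

I ≈ 0.590 mW/cm²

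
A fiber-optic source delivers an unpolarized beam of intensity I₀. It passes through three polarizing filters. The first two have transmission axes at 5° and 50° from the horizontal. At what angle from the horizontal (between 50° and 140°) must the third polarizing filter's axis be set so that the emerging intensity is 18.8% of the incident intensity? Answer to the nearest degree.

θ ≈ 80°

Unpolarized light through the first polarizer → I₁ = ½ I₀, now polarized at 5°.
I₂ = I₁ cos²(50° − 5°) = 0.5 I₀ · cos²(45°) = 0.25 I₀.
Need I₃/I₀ = 0.188, so cos²(θ − 50°) = 0.188 / 0.25 = 0.752.
θ − 50° = arccos(√0.752) = 29.9°, giving θ ≈ 50 + 29.9 = 79.9°.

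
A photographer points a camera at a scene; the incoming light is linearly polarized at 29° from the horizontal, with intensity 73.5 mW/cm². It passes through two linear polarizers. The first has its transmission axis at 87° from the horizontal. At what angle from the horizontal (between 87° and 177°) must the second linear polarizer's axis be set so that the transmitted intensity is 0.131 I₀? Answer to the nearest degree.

I₁ = I₀ cos²(87° − 29°) = I₀ cos²(58°) = 0.2808 I₀.
Need I₂/I₀ = 0.131, so cos²(θ − 87°) = 0.131 / 0.2808 = 0.4665.
θ − 87° = arccos(√0.4665) = 46.9°, giving θ ≈ 87 + 46.9 = 133.9°.

θ ≈ 134°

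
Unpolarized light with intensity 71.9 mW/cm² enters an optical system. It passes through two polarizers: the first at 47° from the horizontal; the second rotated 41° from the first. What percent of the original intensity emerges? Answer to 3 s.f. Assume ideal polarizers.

≈ 28.5%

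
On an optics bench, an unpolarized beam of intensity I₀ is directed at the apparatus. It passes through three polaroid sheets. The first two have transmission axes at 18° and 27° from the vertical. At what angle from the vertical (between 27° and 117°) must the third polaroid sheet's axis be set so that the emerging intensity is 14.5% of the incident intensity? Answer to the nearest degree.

Unpolarized light through the first polarizer → I₁ = ½ I₀, now polarized at 18°.
I₂ = I₁ cos²(27° − 18°) = 0.5 I₀ · cos²(9°) = 0.4878 I₀.
Need I₃/I₀ = 0.145, so cos²(θ − 27°) = 0.145 / 0.4878 = 0.2973.
θ − 27° = arccos(√0.2973) = 57.0°, giving θ ≈ 27 + 57.0 = 84.0°.

θ ≈ 84°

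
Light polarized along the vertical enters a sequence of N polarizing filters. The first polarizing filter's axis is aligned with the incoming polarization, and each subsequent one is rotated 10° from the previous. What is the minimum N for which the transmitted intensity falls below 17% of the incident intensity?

N = 59

First polarizer is aligned with the polarization: full transmission.
Each further stage multiplies by cos²(10°) = 0.9698.
After N polarizers: T = 0.9698^(N−1). Require T < 0.17 ⇒ N−1 > ln(0.17)/ln(0.9698) = 57.87, so N−1 ≥ 58 and N = 59.
Check: N=59 gives T = 0.1693 < 0.17; N=58 gives T = 0.1746.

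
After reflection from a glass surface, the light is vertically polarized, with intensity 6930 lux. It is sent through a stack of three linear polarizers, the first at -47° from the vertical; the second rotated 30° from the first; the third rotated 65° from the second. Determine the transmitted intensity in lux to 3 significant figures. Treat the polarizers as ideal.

By Malus's law, I₁ = 6930 lux · cos²(47°) = 3223 lux.
I₂ = I₁ · cos²(30°) = 3223 · 0.75 = 2417 lux.
I₃ = I₂ · cos²(65°) = 2417 · 0.1786 = 431.8 lux.

I ≈ 432 lux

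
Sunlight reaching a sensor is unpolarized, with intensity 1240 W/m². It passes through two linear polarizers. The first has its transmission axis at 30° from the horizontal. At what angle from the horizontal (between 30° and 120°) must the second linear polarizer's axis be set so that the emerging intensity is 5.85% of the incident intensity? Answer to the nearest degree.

Unpolarized light through the first polarizer → I₁ = ½ I₀, now polarized at 30°.
Need I₂/I₀ = 0.0585, so cos²(θ − 30°) = 0.0585 / 0.5 = 0.117.
θ − 30° = arccos(√0.117) = 70.0°, giving θ ≈ 30 + 70.0 = 100.0°.

θ ≈ 100°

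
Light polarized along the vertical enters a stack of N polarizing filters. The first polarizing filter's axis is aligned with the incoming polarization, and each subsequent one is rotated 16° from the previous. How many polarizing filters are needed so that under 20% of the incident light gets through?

N = 22

First polarizer is aligned with the polarization: full transmission.
Each further stage multiplies by cos²(16°) = 0.924.
After N polarizers: T = 0.924^(N−1). Require T < 0.20 ⇒ N−1 > ln(0.20)/ln(0.924) = 20.37, so N−1 ≥ 21 and N = 22.
Check: N=22 gives T = 0.1903 < 0.20; N=21 gives T = 0.2059.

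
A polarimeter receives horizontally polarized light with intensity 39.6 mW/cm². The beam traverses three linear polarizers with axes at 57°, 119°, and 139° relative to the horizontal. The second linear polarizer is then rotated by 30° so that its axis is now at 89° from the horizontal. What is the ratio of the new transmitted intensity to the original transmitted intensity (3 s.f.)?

Before rotation:
I₁ = I₀ cos²(57° − 0°) = I₀ cos²(57°) = 0.2966 I₀.
I₂ = I₁ cos²(119° − 57°) = 0.2966 I₀ · cos²(62°) = 0.06538 I₀.
I₃ = I₂ cos²(139° − 119°) = 0.06538 I₀ · cos²(20°) = 0.05773 I₀.
After rotation:
I₁ = I₀ cos²(57° − 0°) = I₀ cos²(57°) = 0.2966 I₀.
I₂ = I₁ cos²(89° − 57°) = 0.2966 I₀ · cos²(32°) = 0.2133 I₀.
I₃ = I₂ cos²(139° − 89°) = 0.2133 I₀ · cos²(50°) = 0.08814 I₀.
Ratio = 0.08814 / 0.05773 = 1.527.

I_new/I_old ≈ 1.53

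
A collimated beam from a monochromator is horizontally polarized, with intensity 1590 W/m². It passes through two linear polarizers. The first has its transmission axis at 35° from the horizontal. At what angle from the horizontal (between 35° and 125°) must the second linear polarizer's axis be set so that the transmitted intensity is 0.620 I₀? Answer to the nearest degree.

By Malus's law, I₁ = I₀ cos²(35° − 0°) = I₀ cos²(35°) = 0.671 I₀.
Need I₂/I₀ = 0.62, so cos²(θ − 35°) = 0.62 / 0.671 = 0.924.
θ − 35° = arccos(√0.924) = 16.0°, giving θ ≈ 35 + 16.0 = 51.0°.

θ ≈ 51°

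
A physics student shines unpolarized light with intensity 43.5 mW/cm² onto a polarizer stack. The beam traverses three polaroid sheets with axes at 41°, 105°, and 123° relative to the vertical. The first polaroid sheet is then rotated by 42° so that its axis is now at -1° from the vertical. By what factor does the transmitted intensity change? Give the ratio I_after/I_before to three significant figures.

I_new/I_old ≈ 0.395

Before rotation:
Unpolarized light through the first polarizer → I₁ = ½ I₀, now polarized at 41°.
I₂ = I₁ cos²(105° − 41°) = 0.5 I₀ · cos²(64°) = 0.09608 I₀.
I₃ = I₂ cos²(123° − 105°) = 0.09608 I₀ · cos²(18°) = 0.08691 I₀.
After rotation:
Unpolarized light through the first polarizer → I₁ = ½ I₀, now polarized at -1°.
Angle between axes 1 and 2: 74°. I₂ = 0.5 I₀ · cos²(74°) = 0.03799 I₀.
I₃ = I₂ cos²(123° − 105°) = 0.03799 I₀ · cos²(18°) = 0.03436 I₀.
Ratio = 0.03436 / 0.08691 = 0.3954.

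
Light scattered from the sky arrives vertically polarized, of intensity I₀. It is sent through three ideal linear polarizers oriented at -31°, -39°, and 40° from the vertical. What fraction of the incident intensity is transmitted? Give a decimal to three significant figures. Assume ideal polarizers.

I₁ = I₀ cos²(-31° − 0°) = I₀ cos²(31°) = 0.7347 I₀.
I₂ = I₁ cos²(-39° + 31°) = 0.7347 I₀ · cos²(8°) = 0.7205 I₀.
I₃ = I₂ cos²(40° + 39°) = 0.7205 I₀ · cos²(79°) = 0.02623 I₀.
Transmitted fraction = 0.02623.

≈ 0.0262 I₀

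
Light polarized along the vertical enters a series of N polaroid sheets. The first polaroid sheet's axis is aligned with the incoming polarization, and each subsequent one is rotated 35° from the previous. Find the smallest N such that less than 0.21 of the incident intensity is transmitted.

First polarizer is aligned with the polarization: full transmission.
Each further stage multiplies by cos²(35°) = 0.671.
After N polarizers: T = 0.671^(N−1). Require T < 0.21 ⇒ N−1 > ln(0.21)/ln(0.671) = 3.91, so N−1 ≥ 4 and N = 5.
Check: N=5 gives T = 0.2027 < 0.21; N=4 gives T = 0.3021.

N = 5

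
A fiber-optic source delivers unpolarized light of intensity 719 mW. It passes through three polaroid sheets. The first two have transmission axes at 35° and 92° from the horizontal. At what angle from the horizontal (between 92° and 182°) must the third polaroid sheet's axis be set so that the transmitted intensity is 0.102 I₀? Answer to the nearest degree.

Unpolarized light through the first polarizer → I₁ = ½ I₀, now polarized at 35°.
I₂ = I₁ cos²(92° − 35°) = 0.5 I₀ · cos²(57°) = 0.1483 I₀.
Need I₃/I₀ = 0.102, so cos²(θ − 92°) = 0.102 / 0.1483 = 0.6877.
θ − 92° = arccos(√0.6877) = 34.0°, giving θ ≈ 92 + 34.0 = 126.0°.

θ ≈ 126°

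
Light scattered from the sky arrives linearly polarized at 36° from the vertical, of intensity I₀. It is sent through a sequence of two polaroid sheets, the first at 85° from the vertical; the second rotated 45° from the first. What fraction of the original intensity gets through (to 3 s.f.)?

I₁ = I₀ cos²(85° − 36°) = I₀ cos²(49°) = 0.4304 I₀.
I₂ = I₁ cos²(45°) = 0.4304 · 0.5 I₀ = 0.2152 I₀.
Transmitted fraction = 0.2152.

≈ 0.215 I₀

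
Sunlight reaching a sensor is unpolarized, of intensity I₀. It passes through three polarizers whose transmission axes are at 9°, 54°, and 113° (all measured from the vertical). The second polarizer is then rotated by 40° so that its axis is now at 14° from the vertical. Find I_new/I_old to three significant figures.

Before rotation:
Unpolarized light through the first polarizer → I₁ = ½ I₀, now polarized at 9°.
I₂ = I₁ cos²(54° − 9°) = 0.5 I₀ · cos²(45°) = 0.25 I₀.
I₃ = I₂ cos²(113° − 54°) = 0.25 I₀ · cos²(59°) = 0.06632 I₀.
After rotation:
Unpolarized light through the first polarizer → I₁ = ½ I₀, now polarized at 9°.
I₂ = I₁ cos²(14° − 9°) = 0.5 I₀ · cos²(5°) = 0.4962 I₀.
Angle between axes 2 and 3: 81°. I₃ = 0.4962 I₀ · cos²(81°) = 0.01214 I₀.
Ratio = 0.01214 / 0.06632 = 0.1831.

I_new/I_old ≈ 0.183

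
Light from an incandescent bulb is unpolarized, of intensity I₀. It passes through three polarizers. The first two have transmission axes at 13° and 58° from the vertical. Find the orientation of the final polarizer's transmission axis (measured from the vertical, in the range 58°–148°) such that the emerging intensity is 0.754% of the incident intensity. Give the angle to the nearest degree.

θ ≈ 138°

Unpolarized light through the first polarizer → I₁ = ½ I₀, now polarized at 13°.
I₂ = I₁ cos²(58° − 13°) = 0.5 I₀ · cos²(45°) = 0.25 I₀.
Need I₃/I₀ = 0.00754, so cos²(θ − 58°) = 0.00754 / 0.25 = 0.03016.
θ − 58° = arccos(√0.03016) = 80.0°, giving θ ≈ 58 + 80.0 = 138.0°.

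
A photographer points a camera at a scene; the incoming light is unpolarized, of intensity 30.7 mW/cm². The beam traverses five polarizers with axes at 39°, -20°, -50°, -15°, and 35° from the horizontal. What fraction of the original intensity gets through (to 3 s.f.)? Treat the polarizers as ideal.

Unpolarized light through the first polarizer → I₁ = 30.7 mW/cm²/2 = 15.35 mW/cm², polarized at 39°.
I₂ = I₁ · cos²(59°) = 15.35 · 0.2653 = 4.072 mW/cm².
I₃ = I₂ · cos²(30°) = 4.072 · 0.75 = 3.054 mW/cm².
I₄ = I₃ · cos²(35°) = 3.054 · 0.671 = 2.049 mW/cm².
I₅ = I₄ · cos²(50°) = 2.049 · 0.4132 = 0.8467 mW/cm².
Transmitted fraction = 0.02758.

I/I₀ ≈ 0.0276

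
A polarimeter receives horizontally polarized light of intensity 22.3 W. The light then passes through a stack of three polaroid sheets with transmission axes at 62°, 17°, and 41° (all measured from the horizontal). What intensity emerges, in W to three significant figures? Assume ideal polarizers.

I₁ = 22.3 W · cos²(62°) = 4.915 W.
I₂ = I₁ · cos²(45°) = 4.915 · 0.5 = 2.457 W.
I₃ = I₂ · cos²(24°) = 2.457 · 0.8346 = 2.051 W.

I ≈ 2.05 W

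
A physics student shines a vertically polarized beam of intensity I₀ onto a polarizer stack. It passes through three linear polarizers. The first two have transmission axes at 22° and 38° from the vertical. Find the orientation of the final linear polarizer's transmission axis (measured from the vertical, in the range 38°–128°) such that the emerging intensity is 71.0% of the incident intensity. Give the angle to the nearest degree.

θ ≈ 57°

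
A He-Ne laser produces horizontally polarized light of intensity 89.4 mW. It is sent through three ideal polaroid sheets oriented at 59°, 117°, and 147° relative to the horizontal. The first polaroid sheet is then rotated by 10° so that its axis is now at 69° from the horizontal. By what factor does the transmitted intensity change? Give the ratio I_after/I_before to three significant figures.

I_new/I_old ≈ 0.772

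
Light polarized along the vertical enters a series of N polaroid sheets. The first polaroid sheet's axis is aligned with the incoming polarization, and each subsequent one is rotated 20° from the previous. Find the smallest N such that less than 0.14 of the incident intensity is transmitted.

N = 17

First polarizer is aligned with the polarization: full transmission.
Each further stage multiplies by cos²(20°) = 0.883.
After N polarizers: T = 0.883^(N−1). Require T < 0.14 ⇒ N−1 > ln(0.14)/ln(0.883) = 15.80, so N−1 ≥ 16 and N = 17.
Check: N=17 gives T = 0.1366 < 0.14; N=16 gives T = 0.1547.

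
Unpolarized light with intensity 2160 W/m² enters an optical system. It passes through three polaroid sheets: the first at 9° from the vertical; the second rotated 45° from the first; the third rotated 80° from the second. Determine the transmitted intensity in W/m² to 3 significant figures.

Unpolarized light through the first polarizer → I₁ = 2160 W/m²/2 = 1080 W/m², polarized at 9°.
I₂ = I₁ · cos²(45°) = 1080 · 0.5 = 540 W/m².
I₃ = I₂ · cos²(80°) = 540 · 0.03015 = 16.28 W/m².

I ≈ 16.3 W/m²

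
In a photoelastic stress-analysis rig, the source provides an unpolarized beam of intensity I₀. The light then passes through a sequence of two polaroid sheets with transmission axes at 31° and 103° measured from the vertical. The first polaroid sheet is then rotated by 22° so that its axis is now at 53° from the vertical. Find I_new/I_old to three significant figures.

Before rotation:
Unpolarized light through the first polarizer → I₁ = ½ I₀, now polarized at 31°.
I₂ = I₁ cos²(103° − 31°) = 0.5 I₀ · cos²(72°) = 0.04775 I₀.
After rotation:
Unpolarized light through the first polarizer → I₁ = ½ I₀, now polarized at 53°.
I₂ = I₁ cos²(103° − 53°) = 0.5 I₀ · cos²(50°) = 0.2066 I₀.
Ratio = 0.2066 / 0.04775 = 4.327.

I_new/I_old ≈ 4.33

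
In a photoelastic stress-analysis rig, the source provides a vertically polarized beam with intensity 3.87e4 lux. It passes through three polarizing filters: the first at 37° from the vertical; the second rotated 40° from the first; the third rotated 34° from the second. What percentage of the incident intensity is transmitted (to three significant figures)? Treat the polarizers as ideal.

By Malus's law, I₁ = 3.87e4 lux · cos²(37°) = 2.468e+04 lux.
I₂ = I₁ · cos²(40°) = 2.468e+04 · 0.5868 = 1.448e+04 lux.
I₃ = I₂ · cos²(34°) = 1.448e+04 · 0.6873 = 9956 lux.
That is 25.72% of the incident intensity.

≈ 25.7%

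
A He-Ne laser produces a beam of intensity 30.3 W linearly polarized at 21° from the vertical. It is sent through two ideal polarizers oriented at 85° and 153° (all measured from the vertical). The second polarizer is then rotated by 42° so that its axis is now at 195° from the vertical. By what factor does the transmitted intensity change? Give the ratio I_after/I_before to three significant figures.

Before rotation:
By Malus's law, I₁ = I₀ cos²(85° − 21°) = I₀ cos²(64°) = 0.1922 I₀.
I₂ = I₁ cos²(153° − 85°) = 0.1922 I₀ · cos²(68°) = 0.02697 I₀.
After rotation:
I₁ = I₀ cos²(85° − 21°) = I₀ cos²(64°) = 0.1922 I₀.
Angle between axes 1 and 2: 70°. I₂ = 0.1922 I₀ · cos²(70°) = 0.02248 I₀.
Ratio = 0.02248 / 0.02697 = 0.8336.

I_new/I_old ≈ 0.834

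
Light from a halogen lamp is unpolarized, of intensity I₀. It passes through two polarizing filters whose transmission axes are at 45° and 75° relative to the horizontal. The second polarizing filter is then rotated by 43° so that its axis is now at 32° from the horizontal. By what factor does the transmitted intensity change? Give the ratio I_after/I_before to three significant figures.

I_new/I_old ≈ 1.27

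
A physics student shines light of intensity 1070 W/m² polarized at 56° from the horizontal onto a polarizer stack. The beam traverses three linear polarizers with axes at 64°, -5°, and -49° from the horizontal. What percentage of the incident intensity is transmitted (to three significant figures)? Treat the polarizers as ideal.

I₁ = 1070 W/m² · cos²(8°) = 1049 W/m².
I₂ = I₁ · cos²(69°) = 1049 · 0.1284 = 134.8 W/m².
I₃ = I₂ · cos²(44°) = 134.8 · 0.5174 = 69.73 W/m².
That is 6.517% of the incident intensity.

≈ 6.52%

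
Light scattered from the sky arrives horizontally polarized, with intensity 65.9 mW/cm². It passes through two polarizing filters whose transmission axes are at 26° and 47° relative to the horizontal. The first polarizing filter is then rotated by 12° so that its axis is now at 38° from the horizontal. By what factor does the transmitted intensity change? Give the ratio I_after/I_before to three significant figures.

I_new/I_old ≈ 0.860

Before rotation:
I₁ = I₀ cos²(26° − 0°) = I₀ cos²(26°) = 0.8078 I₀.
I₂ = I₁ cos²(47° − 26°) = 0.8078 I₀ · cos²(21°) = 0.7041 I₀.
After rotation:
I₁ = I₀ cos²(38° − 0°) = I₀ cos²(38°) = 0.621 I₀.
I₂ = I₁ cos²(47° − 38°) = 0.621 I₀ · cos²(9°) = 0.6058 I₀.
Ratio = 0.6058 / 0.7041 = 0.8604.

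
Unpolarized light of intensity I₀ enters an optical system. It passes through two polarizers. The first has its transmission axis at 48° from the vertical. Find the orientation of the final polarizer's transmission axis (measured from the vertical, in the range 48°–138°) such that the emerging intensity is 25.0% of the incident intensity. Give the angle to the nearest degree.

θ ≈ 93°

Unpolarized light through the first polarizer → I₁ = ½ I₀, now polarized at 48°.
Need I₂/I₀ = 0.25, so cos²(θ − 48°) = 0.25 / 0.5 = 0.5.
θ − 48° = arccos(√0.5) = 45.0°, giving θ ≈ 48 + 45.0 = 93.0°.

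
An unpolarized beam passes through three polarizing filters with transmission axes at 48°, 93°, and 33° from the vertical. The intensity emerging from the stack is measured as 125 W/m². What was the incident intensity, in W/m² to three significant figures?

Unpolarized light through the first polarizer → I₁ = ½ I₀, now polarized at 48°.
I₂ = I₁ cos²(93° − 48°) = 0.5 I₀ · cos²(45°) = 0.25 I₀.
I₃ = I₂ cos²(33° − 93°) = 0.25 I₀ · cos²(60°) = 0.0625 I₀.
So 125 W/m² = 0.0625 I₀, giving I₀ = 125/0.0625 = 2000 W/m².

I₀ ≈ 2000 W/m²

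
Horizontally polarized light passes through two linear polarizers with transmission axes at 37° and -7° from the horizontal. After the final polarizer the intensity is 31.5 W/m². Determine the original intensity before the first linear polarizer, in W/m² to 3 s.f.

I₀ ≈ 95.4 W/m²

I₁ = I₀ cos²(37° − 0°) = I₀ cos²(37°) = 0.6378 I₀.
I₂ = I₁ cos²(-7° − 37°) = 0.6378 I₀ · cos²(44°) = 0.33 I₀.
So 31.5 W/m² = 0.33 I₀, giving I₀ = 31.5/0.33 = 95.44 W/m².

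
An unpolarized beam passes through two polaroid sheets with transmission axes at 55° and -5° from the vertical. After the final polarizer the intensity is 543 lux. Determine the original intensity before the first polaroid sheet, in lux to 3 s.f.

Unpolarized light through the first polarizer → I₁ = ½ I₀, now polarized at 55°.
I₂ = I₁ cos²(-5° − 55°) = 0.5 I₀ · cos²(60°) = 0.125 I₀.
So 543 lux = 0.125 I₀, giving I₀ = 543/0.125 = 4344 lux.

I₀ ≈ 4340 lux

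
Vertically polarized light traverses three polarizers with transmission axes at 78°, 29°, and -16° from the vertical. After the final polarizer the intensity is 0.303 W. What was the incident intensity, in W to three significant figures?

I₀ ≈ 32.6 W

I₁ = I₀ cos²(78° − 0°) = I₀ cos²(78°) = 0.04323 I₀.
I₂ = I₁ cos²(29° − 78°) = 0.04323 I₀ · cos²(49°) = 0.01861 I₀.
I₃ = I₂ cos²(-16° − 29°) = 0.01861 I₀ · cos²(45°) = 0.009303 I₀.
So 0.303 W = 0.009303 I₀, giving I₀ = 0.303/0.009303 = 32.57 W.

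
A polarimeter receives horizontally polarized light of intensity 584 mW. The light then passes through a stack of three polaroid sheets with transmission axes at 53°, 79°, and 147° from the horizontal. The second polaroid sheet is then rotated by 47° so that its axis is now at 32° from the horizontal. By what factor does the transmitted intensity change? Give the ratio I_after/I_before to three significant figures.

I_new/I_old ≈ 1.37

Before rotation:
By Malus's law, I₁ = I₀ cos²(53° − 0°) = I₀ cos²(53°) = 0.3622 I₀.
I₂ = I₁ cos²(79° − 53°) = 0.3622 I₀ · cos²(26°) = 0.2926 I₀.
I₃ = I₂ cos²(147° − 79°) = 0.2926 I₀ · cos²(68°) = 0.04106 I₀.
After rotation:
I₁ = I₀ cos²(53° − 0°) = I₀ cos²(53°) = 0.3622 I₀.
I₂ = I₁ cos²(32° − 53°) = 0.3622 I₀ · cos²(21°) = 0.3157 I₀.
Angle between axes 2 and 3: 65°. I₃ = 0.3157 I₀ · cos²(65°) = 0.05638 I₀.
Ratio = 0.05638 / 0.04106 = 1.373.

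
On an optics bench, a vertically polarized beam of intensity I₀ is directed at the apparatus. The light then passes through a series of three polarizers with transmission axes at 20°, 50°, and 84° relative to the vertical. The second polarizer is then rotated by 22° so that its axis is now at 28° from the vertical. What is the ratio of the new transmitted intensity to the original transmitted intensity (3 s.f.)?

I_new/I_old ≈ 0.595

Before rotation:
I₁ = I₀ cos²(20° − 0°) = I₀ cos²(20°) = 0.883 I₀.
I₂ = I₁ cos²(50° − 20°) = 0.883 I₀ · cos²(30°) = 0.6623 I₀.
I₃ = I₂ cos²(84° − 50°) = 0.6623 I₀ · cos²(34°) = 0.4552 I₀.
After rotation:
I₁ = I₀ cos²(20° − 0°) = I₀ cos²(20°) = 0.883 I₀.
I₂ = I₁ cos²(28° − 20°) = 0.883 I₀ · cos²(8°) = 0.8659 I₀.
I₃ = I₂ cos²(84° − 28°) = 0.8659 I₀ · cos²(56°) = 0.2708 I₀.
Ratio = 0.2708 / 0.4552 = 0.5949.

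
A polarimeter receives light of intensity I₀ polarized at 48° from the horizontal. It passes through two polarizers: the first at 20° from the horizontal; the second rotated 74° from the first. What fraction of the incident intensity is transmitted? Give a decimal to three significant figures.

I₁ = I₀ cos²(20° − 48°) = I₀ cos²(28°) = 0.7796 I₀.
I₂ = I₁ cos²(74°) = 0.7796 · 0.07598 I₀ = 0.05923 I₀.
Transmitted fraction = 0.05923.

≈ 0.0592 I₀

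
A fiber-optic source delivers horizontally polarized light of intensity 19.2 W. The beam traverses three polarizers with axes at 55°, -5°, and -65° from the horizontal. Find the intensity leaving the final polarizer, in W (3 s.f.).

I ≈ 0.395 W

I₁ = 19.2 W · cos²(55°) = 6.317 W.
I₂ = I₁ · cos²(60°) = 6.317 · 0.25 = 1.579 W.
I₃ = I₂ · cos²(60°) = 1.579 · 0.25 = 0.3948 W.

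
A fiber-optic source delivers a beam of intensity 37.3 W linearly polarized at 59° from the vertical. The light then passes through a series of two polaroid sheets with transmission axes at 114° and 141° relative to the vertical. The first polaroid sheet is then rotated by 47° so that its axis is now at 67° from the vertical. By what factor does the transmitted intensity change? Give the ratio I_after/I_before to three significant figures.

I_new/I_old ≈ 0.285

Before rotation:
I₁ = I₀ cos²(114° − 59°) = I₀ cos²(55°) = 0.329 I₀.
I₂ = I₁ cos²(141° − 114°) = 0.329 I₀ · cos²(27°) = 0.2612 I₀.
After rotation:
I₁ = I₀ cos²(67° − 59°) = I₀ cos²(8°) = 0.9806 I₀.
I₂ = I₁ cos²(141° − 67°) = 0.9806 I₀ · cos²(74°) = 0.0745 I₀.
Ratio = 0.0745 / 0.2612 = 0.2853.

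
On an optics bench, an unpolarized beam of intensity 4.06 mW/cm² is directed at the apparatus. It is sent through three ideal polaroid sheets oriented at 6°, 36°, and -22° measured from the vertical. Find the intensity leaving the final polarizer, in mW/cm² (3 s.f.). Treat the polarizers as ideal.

I ≈ 0.428 mW/cm²

Unpolarized light through the first polarizer → I₁ = 4.06 mW/cm²/2 = 2.03 mW/cm², polarized at 6°.
I₂ = I₁ · cos²(30°) = 2.03 · 0.75 = 1.523 mW/cm².
I₃ = I₂ · cos²(58°) = 1.523 · 0.2808 = 0.4275 mW/cm².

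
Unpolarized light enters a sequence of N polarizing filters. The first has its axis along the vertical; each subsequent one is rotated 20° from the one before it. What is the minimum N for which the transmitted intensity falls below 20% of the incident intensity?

N = 9

First polarizer halves the unpolarized light: factor 1/2.
Each further stage multiplies by cos²(20°) = 0.883.
After N polarizers: T = 0.5·0.883^(N−1). Require T < 0.20 ⇒ N−1 > ln(0.20/0.5)/ln(0.883) = 7.37, so N−1 ≥ 8 and N = 9.
Check: N=9 gives T = 0.1848 < 0.20; N=8 gives T = 0.2093.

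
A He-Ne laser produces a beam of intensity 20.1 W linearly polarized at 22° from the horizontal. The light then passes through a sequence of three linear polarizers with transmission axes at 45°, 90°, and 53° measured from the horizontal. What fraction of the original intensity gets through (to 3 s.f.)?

I/I₀ ≈ 0.270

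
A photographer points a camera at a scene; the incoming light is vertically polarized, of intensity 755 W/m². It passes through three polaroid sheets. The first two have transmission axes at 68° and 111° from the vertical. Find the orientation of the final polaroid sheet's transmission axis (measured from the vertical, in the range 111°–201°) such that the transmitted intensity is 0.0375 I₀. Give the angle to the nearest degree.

θ ≈ 156°

I₁ = I₀ cos²(68° − 0°) = I₀ cos²(68°) = 0.1403 I₀.
I₂ = I₁ cos²(111° − 68°) = 0.1403 I₀ · cos²(43°) = 0.07506 I₀.
Need I₃/I₀ = 0.0375, so cos²(θ − 111°) = 0.0375 / 0.07506 = 0.4996.
θ − 111° = arccos(√0.4996) = 45.0°, giving θ ≈ 111 + 45.0 = 156.0°.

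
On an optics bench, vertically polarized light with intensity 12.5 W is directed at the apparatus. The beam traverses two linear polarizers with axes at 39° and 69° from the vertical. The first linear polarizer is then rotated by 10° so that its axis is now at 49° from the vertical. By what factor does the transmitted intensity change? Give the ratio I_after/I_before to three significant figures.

Before rotation:
I₁ = I₀ cos²(39° − 0°) = I₀ cos²(39°) = 0.604 I₀.
I₂ = I₁ cos²(69° − 39°) = 0.604 I₀ · cos²(30°) = 0.453 I₀.
After rotation:
I₁ = I₀ cos²(49° − 0°) = I₀ cos²(49°) = 0.4304 I₀.
I₂ = I₁ cos²(69° − 49°) = 0.4304 I₀ · cos²(20°) = 0.3801 I₀.
Ratio = 0.3801 / 0.453 = 0.8391.

I_new/I_old ≈ 0.839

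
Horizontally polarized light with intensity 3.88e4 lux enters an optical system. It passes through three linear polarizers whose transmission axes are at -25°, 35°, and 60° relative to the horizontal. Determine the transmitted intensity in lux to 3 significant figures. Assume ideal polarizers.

I ≈ 6540 lux

I₁ = 3.88e4 lux · cos²(25°) = 3.187e+04 lux.
I₂ = I₁ · cos²(60°) = 3.187e+04 · 0.25 = 7968 lux.
I₃ = I₂ · cos²(25°) = 7968 · 0.8214 = 6544 lux.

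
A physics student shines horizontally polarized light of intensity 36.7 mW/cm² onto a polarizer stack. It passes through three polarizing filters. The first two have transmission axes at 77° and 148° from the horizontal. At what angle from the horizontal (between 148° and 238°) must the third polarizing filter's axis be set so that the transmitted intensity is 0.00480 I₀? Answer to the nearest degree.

I₁ = I₀ cos²(77° − 0°) = I₀ cos²(77°) = 0.0506 I₀.
I₂ = I₁ cos²(148° − 77°) = 0.0506 I₀ · cos²(71°) = 0.005364 I₀.
Need I₃/I₀ = 0.0048, so cos²(θ − 148°) = 0.0048 / 0.005364 = 0.8949.
θ − 148° = arccos(√0.8949) = 18.9°, giving θ ≈ 148 + 18.9 = 166.9°.

θ ≈ 167°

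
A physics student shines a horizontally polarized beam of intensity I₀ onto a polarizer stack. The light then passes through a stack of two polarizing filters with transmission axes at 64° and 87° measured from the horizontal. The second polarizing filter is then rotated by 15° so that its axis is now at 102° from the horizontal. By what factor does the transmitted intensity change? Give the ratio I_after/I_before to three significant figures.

I_new/I_old ≈ 0.733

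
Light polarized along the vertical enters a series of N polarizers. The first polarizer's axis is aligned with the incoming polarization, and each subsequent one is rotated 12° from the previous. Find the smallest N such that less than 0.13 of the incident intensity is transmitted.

N = 48

First polarizer is aligned with the polarization: full transmission.
Each further stage multiplies by cos²(12°) = 0.9568.
After N polarizers: T = 0.9568^(N−1). Require T < 0.13 ⇒ N−1 > ln(0.13)/ln(0.9568) = 46.17, so N−1 ≥ 47 and N = 48.
Check: N=48 gives T = 0.1253 < 0.13; N=47 gives T = 0.131.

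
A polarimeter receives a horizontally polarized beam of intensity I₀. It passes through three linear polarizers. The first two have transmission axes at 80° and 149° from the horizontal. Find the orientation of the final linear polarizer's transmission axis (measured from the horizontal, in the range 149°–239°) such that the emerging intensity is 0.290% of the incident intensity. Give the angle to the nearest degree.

θ ≈ 179°

I₁ = I₀ cos²(80° − 0°) = I₀ cos²(80°) = 0.03015 I₀.
I₂ = I₁ cos²(149° − 80°) = 0.03015 I₀ · cos²(69°) = 0.003873 I₀.
Need I₃/I₀ = 0.0029, so cos²(θ − 149°) = 0.0029 / 0.003873 = 0.7489.
θ − 149° = arccos(√0.7489) = 30.1°, giving θ ≈ 149 + 30.1 = 179.1°.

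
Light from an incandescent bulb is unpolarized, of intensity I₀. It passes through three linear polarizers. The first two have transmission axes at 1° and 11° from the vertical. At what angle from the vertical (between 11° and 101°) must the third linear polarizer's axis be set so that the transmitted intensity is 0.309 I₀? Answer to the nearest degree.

Unpolarized light through the first polarizer → I₁ = ½ I₀, now polarized at 1°.
I₂ = I₁ cos²(11° − 1°) = 0.5 I₀ · cos²(10°) = 0.4849 I₀.
Need I₃/I₀ = 0.309, so cos²(θ − 11°) = 0.309 / 0.4849 = 0.6372.
θ − 11° = arccos(√0.6372) = 37.0°, giving θ ≈ 11 + 37.0 = 48.0°.

θ ≈ 48°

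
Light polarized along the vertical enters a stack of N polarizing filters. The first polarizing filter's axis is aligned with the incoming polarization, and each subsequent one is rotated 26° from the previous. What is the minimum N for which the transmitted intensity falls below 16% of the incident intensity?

First polarizer is aligned with the polarization: full transmission.
Each further stage multiplies by cos²(26°) = 0.8078.
After N polarizers: T = 0.8078^(N−1). Require T < 0.16 ⇒ N−1 > ln(0.16)/ln(0.8078) = 8.59, so N−1 ≥ 9 and N = 10.
Check: N=10 gives T = 0.1465 < 0.16; N=9 gives T = 0.1814.

N = 10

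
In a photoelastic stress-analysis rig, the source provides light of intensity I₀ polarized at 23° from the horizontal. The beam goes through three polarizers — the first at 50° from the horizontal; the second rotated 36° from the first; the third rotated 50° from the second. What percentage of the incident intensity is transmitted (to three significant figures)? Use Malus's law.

By Malus's law, I₁ = I₀ cos²(50° − 23°) = I₀ cos²(27°) = 0.7939 I₀.
I₂ = I₁ cos²(36°) = 0.7939 · 0.6545 I₀ = 0.5196 I₀.
I₃ = I₂ cos²(50°) = 0.5196 · 0.4132 I₀ = 0.2147 I₀.
That is 21.47% of the incident intensity.

≈ 21.5%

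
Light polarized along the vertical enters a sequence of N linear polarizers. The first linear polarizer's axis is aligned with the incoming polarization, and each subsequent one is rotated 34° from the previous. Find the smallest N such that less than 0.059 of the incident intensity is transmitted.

N = 9

First polarizer is aligned with the polarization: full transmission.
Each further stage multiplies by cos²(34°) = 0.6873.
After N polarizers: T = 0.6873^(N−1). Require T < 0.059 ⇒ N−1 > ln(0.059)/ln(0.6873) = 7.55, so N−1 ≥ 8 and N = 9.
Check: N=9 gives T = 0.0498 < 0.059; N=8 gives T = 0.07245.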